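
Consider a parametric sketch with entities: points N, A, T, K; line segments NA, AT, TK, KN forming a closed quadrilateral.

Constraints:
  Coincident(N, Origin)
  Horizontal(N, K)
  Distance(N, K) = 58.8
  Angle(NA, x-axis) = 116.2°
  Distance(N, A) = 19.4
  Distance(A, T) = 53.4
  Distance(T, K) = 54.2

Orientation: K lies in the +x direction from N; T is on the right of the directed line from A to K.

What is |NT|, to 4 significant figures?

34.00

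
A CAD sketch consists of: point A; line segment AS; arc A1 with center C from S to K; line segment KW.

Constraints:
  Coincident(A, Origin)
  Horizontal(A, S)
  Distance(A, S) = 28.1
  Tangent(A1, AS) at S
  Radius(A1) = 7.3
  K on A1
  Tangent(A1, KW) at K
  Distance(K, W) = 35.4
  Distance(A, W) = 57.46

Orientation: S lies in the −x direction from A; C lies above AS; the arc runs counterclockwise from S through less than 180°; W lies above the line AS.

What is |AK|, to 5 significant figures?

24.418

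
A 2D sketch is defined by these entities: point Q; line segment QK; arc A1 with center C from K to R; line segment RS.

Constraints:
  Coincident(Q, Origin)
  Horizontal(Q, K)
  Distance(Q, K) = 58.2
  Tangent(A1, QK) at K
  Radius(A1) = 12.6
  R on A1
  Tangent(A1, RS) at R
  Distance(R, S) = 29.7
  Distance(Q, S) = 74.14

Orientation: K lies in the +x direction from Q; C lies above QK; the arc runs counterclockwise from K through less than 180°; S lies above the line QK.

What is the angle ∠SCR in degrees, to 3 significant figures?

67.0°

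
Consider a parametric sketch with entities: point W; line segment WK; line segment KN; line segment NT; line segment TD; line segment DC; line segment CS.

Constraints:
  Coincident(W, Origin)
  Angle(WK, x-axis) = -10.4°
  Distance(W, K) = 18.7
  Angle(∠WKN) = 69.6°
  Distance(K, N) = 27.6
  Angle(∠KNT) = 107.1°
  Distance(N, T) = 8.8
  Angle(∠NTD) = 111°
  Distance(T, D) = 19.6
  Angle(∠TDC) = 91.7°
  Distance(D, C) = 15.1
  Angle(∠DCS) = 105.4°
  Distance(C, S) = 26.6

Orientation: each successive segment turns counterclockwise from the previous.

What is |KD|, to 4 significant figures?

25.27

W is at the origin; WK runs at -10.4° with length 18.7, so K = (18.39, -3.376). ∠WKN = 69.6° gives KN at 100.0° from the x-axis; with |KN| = 27.6, N = (13.60, 23.80). ∠KNT = 107.1° gives NT at 172.9° from the x-axis; with |NT| = 8.8, T = (4.868, 24.89). ∠NTD = 111.0° gives TD at -118.1° from the x-axis; with |TD| = 19.6, D = (-4.364, 7.603). Then |KD| = |D − K| = 25.27.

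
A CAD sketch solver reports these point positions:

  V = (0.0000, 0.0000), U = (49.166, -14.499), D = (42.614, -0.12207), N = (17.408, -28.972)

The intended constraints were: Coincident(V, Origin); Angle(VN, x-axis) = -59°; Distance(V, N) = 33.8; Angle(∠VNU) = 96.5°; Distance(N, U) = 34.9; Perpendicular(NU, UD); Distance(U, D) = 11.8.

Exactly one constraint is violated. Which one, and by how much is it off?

Distance(U, D) = 11.8 — off by 4.00.

V = (0.00, 0.00) ✓; VN at -59.00° ✓; |VN| = 33.80 ✓; ∠VNU = 96.50° ✓; |NU| = 34.90 ✓; ∠(NU, UD) = 90.00° ✓; |UD| = 15.80 ✗.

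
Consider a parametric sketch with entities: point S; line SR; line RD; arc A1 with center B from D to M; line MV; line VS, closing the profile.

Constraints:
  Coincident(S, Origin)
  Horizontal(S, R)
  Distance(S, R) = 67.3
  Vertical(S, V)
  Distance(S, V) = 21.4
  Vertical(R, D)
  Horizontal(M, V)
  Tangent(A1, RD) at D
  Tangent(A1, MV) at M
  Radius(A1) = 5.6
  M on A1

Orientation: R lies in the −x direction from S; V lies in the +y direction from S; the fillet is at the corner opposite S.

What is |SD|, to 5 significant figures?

69.130

S is at the origin; S and R share the same y with |SR| = 67.3 and R on the −x side, so R = (-67.300, 0.0000). SV is vertical with |SV| = 21.4 and V on the +y side, so V = (0.0000, 21.400). The virtual corner opposite S is at (-67.300, 21.400). The tangent condition forces BD to be normal to RD and the tangent condition forces BM to be normal to MV, with radius 5.6, so the center B sits 5.6 in from both sides at B = (-61.700, 15.800). That places the tangent points at D = (-67.300, 15.800) on RD and M = (-61.700, 21.400) on MV. Then |SD| = |D − S| = 69.130.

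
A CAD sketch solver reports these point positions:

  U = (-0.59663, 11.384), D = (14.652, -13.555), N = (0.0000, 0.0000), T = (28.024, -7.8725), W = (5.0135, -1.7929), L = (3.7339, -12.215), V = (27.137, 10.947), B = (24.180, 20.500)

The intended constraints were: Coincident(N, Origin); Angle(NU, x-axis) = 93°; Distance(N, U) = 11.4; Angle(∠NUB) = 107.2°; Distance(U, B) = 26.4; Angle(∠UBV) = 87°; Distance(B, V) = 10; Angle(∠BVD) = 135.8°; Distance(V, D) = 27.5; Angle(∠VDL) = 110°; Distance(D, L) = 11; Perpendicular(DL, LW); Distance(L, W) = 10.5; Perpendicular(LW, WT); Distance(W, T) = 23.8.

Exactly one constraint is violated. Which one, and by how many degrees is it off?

Perpendicular(LW, WT) — off by 7.80°.

N = (0.00, 0.00) ✓; NU at 93.00° ✓; |NU| = 11.40 ✓; ∠NUB = 107.2° ✓; |UB| = 26.40 ✓; ∠UBV = 87.00° ✓; |BV| = 10.00 ✓; ∠BVD = 135.8° ✓; |VD| = 27.50 ✓; ∠VDL = 110.0° ✓; |DL| = 11.00 ✓; ∠(DL, LW) = 90.00° ✓; |LW| = 10.50 ✓; ∠(LW, WT) = 97.80° ✗; |WT| = 23.80 ✓.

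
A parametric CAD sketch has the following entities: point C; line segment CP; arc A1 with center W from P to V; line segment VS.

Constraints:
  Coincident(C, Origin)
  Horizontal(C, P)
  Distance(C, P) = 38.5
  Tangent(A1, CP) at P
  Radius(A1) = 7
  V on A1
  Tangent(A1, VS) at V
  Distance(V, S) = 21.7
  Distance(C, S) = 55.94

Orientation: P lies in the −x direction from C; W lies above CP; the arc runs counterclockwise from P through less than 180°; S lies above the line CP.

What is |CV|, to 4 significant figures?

35.59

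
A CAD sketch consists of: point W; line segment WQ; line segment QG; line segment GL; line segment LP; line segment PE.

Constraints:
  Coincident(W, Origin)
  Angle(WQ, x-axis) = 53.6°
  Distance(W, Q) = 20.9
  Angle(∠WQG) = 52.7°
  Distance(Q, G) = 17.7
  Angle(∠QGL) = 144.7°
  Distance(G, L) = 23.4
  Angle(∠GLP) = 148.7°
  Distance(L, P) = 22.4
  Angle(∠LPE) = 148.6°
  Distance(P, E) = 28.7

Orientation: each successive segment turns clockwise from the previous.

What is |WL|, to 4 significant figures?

24.33

W is at the origin; WQ runs at 53.6° with length 20.9, so Q = (12.40, 16.82). ∠WQG = 52.7° gives QG at -73.70° from the x-axis; with |QG| = 17.7, G = (17.37, -0.1663). ∠QGL = 144.7° gives GL at -109.0° from the x-axis; with |GL| = 23.4, L = (9.752, -22.29). Then |WL| = |L − W| = 24.33.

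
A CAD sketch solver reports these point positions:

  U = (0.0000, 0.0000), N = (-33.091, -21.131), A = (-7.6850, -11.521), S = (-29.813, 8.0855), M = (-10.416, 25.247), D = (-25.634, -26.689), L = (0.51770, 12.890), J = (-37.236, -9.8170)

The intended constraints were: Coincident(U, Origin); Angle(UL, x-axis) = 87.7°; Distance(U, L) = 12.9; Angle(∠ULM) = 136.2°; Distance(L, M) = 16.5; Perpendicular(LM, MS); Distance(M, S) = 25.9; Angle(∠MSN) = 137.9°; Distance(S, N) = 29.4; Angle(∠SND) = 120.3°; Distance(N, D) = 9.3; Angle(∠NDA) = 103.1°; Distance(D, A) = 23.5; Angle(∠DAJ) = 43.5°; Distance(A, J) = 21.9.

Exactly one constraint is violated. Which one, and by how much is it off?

Distance(A, J) = 21.9 — off by 7.70.

U = (0.00, 0.00) ✓; UL at 87.70° ✓; |UL| = 12.90 ✓; ∠ULM = 136.2° ✓; |LM| = 16.50 ✓; ∠(LM, MS) = 90.00° ✓; |MS| = 25.90 ✓; ∠MSN = 137.9° ✓; |SN| = 29.40 ✓; ∠SND = 120.3° ✓; |ND| = 9.300 ✓; ∠NDA = 103.1° ✓; |DA| = 23.50 ✓; ∠DAJ = 43.50° ✓; |AJ| = 29.60 ✗.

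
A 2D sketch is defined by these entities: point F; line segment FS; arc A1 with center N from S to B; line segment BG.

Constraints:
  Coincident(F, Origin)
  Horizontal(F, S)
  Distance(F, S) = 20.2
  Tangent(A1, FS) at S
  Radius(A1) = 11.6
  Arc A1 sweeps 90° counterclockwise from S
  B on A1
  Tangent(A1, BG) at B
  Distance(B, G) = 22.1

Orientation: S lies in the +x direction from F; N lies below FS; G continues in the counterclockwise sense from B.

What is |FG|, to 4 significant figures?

34.78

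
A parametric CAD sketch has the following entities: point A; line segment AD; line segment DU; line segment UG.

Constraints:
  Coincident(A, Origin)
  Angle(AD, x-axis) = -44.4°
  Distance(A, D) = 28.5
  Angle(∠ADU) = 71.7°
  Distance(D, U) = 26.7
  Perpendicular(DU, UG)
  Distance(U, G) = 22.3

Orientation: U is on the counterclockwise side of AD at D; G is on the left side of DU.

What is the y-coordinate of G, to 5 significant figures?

13.848

∠ADU = 71.7°, so DU runs at -44.4° + (180° − 71.7°) = 63.900° from the x-axis; with |DU| = 26.7, U = D + 26.7·(cos 63.900°, sin 63.900°) = (32.109, 4.0369). The perpendicularity gives UG at right angles to DU; with |UG| = 22.3 on the left of DU, G = U + 22.3·(-0.89803, 0.43994) = (12.083, 13.848). So G.y = 13.848.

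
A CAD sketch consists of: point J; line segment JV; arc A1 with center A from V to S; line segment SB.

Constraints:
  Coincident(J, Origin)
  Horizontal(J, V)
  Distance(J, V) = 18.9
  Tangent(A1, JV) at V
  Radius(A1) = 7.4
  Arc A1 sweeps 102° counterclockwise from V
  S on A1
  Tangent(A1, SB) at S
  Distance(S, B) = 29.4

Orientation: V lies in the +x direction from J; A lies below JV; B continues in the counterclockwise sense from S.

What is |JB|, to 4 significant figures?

41.68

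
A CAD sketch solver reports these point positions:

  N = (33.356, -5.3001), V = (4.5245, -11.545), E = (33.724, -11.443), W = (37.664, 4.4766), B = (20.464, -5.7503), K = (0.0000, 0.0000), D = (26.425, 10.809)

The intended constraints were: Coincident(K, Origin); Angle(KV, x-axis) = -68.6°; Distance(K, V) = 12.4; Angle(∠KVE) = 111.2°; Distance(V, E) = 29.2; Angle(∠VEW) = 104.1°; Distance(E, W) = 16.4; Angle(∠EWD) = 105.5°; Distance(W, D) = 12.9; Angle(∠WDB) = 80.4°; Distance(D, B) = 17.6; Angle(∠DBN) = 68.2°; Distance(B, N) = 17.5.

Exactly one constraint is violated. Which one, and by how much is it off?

Distance(B, N) = 17.5 — off by 4.60.

K = (0.00, 0.00) ✓; KV at -68.60° ✓; |KV| = 12.40 ✓; ∠KVE = 111.2° ✓; |VE| = 29.20 ✓; ∠VEW = 104.1° ✓; |EW| = 16.40 ✓; ∠EWD = 105.5° ✓; |WD| = 12.90 ✓; ∠WDB = 80.40° ✓; |DB| = 17.60 ✓; ∠DBN = 68.20° ✓; |BN| = 12.90 ✗.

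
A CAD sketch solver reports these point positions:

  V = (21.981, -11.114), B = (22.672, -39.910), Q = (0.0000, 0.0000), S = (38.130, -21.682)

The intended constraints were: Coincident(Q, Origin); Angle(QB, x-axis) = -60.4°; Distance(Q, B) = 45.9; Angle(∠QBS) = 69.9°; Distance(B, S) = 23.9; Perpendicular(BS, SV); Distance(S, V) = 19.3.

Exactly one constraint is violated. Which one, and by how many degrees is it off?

Perpendicular(BS, SV) — off by 7.10°.

Q = (0.00, 0.00) ✓; QB at -60.40° ✓; |QB| = 45.90 ✓; ∠QBS = 69.90° ✓; |BS| = 23.90 ✓; ∠(BS, SV) = 97.10° ✗; |SV| = 19.30 ✓.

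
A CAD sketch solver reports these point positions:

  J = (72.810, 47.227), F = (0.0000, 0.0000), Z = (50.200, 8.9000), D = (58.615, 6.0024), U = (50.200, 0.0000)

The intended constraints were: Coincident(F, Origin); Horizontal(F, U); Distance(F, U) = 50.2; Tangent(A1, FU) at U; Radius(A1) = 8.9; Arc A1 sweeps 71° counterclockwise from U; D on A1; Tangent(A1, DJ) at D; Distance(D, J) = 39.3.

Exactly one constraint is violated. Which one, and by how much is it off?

Distance(D, J) = 39.3 — off by 4.30.

F = (0.00, 0.00) ✓; F.y = 0.00, U.y = 0.00 ✓; |FU| = 50.20 ✓; ∠(ZU, UF) = 90.00° ✓; |ZU| = 8.900 ✓; bearing(Z→D) − bearing(Z→U) = 71.00° ✓; |ZD| = 8.900 ✓; ∠(ZD, DJ) = 90.00° ✓; |DJ| = 43.60 ✗.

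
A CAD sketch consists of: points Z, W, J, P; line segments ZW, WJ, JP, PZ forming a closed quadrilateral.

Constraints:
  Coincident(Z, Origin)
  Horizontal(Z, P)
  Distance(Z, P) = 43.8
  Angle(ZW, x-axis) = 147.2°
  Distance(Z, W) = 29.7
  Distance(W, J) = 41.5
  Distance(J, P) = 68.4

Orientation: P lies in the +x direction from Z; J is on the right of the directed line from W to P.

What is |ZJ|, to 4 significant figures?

31.98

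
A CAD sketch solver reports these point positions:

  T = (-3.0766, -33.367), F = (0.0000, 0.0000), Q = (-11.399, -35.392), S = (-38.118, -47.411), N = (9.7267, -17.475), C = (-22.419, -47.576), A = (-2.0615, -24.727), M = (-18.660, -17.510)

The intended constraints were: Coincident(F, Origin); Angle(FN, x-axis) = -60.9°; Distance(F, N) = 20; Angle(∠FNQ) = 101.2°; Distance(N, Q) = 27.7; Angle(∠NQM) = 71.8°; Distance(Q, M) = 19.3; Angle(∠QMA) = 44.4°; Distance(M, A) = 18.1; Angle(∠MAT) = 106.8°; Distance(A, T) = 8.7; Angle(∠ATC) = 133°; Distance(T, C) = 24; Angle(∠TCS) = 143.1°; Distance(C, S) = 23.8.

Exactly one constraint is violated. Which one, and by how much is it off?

Distance(C, S) = 23.8 — off by 8.10.

F = (0.00, 0.00) ✓; FN at -60.90° ✓; |FN| = 20.00 ✓; ∠FNQ = 101.2° ✓; |NQ| = 27.70 ✓; ∠NQM = 71.80° ✓; |QM| = 19.30 ✓; ∠QMA = 44.40° ✓; |MA| = 18.10 ✓; ∠MAT = 106.8° ✓; |AT| = 8.699 ✓; ∠ATC = 133.0° ✓; |TC| = 24.00 ✓; ∠TCS = 143.1° ✓; |CS| = 15.70 ✗.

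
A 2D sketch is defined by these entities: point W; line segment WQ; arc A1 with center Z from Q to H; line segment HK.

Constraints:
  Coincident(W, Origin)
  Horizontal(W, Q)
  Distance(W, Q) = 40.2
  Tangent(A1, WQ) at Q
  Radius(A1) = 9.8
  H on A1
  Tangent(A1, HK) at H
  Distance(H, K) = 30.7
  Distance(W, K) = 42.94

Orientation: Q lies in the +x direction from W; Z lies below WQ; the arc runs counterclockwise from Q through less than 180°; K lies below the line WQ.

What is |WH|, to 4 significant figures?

31.59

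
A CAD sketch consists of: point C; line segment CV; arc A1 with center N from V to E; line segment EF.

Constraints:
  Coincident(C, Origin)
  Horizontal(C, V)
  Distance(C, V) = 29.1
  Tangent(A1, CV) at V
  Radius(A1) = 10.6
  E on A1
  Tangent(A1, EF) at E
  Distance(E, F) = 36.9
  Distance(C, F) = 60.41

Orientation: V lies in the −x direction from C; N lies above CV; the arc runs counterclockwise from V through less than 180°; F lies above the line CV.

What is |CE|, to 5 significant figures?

24.939

C is at the origin; CV is horizontal with |CV| = 29.1 and V on the −x side, so V = (-29.100, 0.0000). A1 meets CV tangentially, so NV is at right angles to CV, so N = V + (0, 10.6) = (-29.100, 10.600). Since NE ⟂ EF (tangency), |NF| = √(10.6² + 36.9²) = 38.392 regardless of where E sits on A1. So F lies on both circle(C, 60.41) and circle(N, 38.392); the above-CV intersection is F = (-36.258, 48.319). E is the foot of the tangent from F: E = (-19.636, 15.375).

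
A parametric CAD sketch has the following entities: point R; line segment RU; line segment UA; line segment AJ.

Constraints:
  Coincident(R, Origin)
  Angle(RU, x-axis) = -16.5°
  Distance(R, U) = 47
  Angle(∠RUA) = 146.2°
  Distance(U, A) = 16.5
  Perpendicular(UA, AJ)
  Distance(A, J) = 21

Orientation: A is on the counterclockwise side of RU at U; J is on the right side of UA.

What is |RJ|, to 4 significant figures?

72.86

R is at the origin; RU runs at -16.5° with length 47.0, so U = 47.0·(cos -16.5°, sin -16.5°) = (45.06, -13.35). ∠RUA = 146.2°, so UA runs at -16.5° + (180° − 146.2°) = 17.30° from the x-axis; with |UA| = 16.5, A = U + 16.5·(cos 17.30°, sin 17.30°) = (60.82, -8.442). UA is perpendicular to AJ; with |AJ| = 21.0 on the right of UA, J = A + 21.0·(0.2974, -0.9548) = (67.06, -28.49). Then |RJ| = |J − R| = 72.86.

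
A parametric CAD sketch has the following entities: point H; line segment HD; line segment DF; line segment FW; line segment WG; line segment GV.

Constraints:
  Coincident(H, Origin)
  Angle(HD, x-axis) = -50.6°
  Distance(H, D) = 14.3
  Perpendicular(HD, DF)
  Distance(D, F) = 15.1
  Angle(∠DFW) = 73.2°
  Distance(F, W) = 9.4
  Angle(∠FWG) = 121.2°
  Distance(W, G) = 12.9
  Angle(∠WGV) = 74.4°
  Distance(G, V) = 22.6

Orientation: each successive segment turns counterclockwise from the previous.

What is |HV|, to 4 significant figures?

24.69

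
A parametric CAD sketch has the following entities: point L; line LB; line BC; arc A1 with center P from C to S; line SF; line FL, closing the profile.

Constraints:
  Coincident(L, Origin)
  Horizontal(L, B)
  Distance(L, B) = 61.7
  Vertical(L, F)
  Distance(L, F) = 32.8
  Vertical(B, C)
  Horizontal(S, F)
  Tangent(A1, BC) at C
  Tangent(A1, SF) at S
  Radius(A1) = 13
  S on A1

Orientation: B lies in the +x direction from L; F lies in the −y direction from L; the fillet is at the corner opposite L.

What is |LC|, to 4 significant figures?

64.80

L is at the origin; LB is horizontal with |LB| = 61.7 and B on the +x side, so B = (61.70, 0.000). LF is vertical with |LF| = 32.8 and F on the −y side, so F = (0.000, -32.80). The virtual corner opposite L is at (61.70, -32.80). A1 meets BC tangentially, so PC is at right angles to BC and A1 meets SF tangentially, so PS is at right angles to SF, with radius 13.0, so the center P sits 13.0 in from both sides at P = (48.70, -19.80). That places the tangent points at C = (61.70, -19.80) on BC and S = (48.70, -32.80) on SF. Then |LC| = |C − L| = 64.80.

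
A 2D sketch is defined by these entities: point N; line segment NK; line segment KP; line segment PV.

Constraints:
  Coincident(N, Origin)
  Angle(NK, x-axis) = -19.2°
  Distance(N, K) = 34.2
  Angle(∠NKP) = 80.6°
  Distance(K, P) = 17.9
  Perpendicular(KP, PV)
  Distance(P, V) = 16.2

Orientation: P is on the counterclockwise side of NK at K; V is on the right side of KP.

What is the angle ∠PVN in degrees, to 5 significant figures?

13.852°

N is at the origin; NK runs at -19.2° with length 34.2, so K = 34.2·(cos -19.2°, sin -19.2°) = (32.298, -11.247). ∠NKP = 80.6°, so KP runs at -19.2° + (180° − 80.6°) = 80.200° from the x-axis; with |KP| = 17.9, P = K + 17.9·(cos 80.200°, sin 80.200°) = (35.344, 6.3916). KP ⟂ PV; with |PV| = 16.2 on the right of KP, V = P + 16.2·(0.98541, -0.17021) = (51.308, 3.6342). Then cos ∠PVN = VP·VN / (|VP||VN|), giving 13.852°.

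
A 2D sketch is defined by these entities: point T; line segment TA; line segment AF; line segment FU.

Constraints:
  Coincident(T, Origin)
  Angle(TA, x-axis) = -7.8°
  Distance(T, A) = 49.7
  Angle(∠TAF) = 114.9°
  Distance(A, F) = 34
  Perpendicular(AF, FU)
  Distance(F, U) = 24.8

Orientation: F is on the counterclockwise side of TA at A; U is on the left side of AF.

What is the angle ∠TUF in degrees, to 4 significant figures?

110.3°

T is at the origin; TA runs at -7.8° with length 49.7, so A = 49.7·(cos -7.8°, sin -7.8°) = (49.24, -6.745). ∠TAF = 114.9°, so AF runs at -7.8° + (180° − 114.9°) = 57.30° from the x-axis; with |AF| = 34.0, F = A + 34.0·(cos 57.30°, sin 57.30°) = (67.61, 21.87). AF is perpendicular to FU; with |FU| = 24.8 on the left of AF, U = F + 24.8·(-0.8415, 0.5402) = (46.74, 35.26). Then cos ∠TUF = UT·UF / (|UT||UF|), giving 110.3°.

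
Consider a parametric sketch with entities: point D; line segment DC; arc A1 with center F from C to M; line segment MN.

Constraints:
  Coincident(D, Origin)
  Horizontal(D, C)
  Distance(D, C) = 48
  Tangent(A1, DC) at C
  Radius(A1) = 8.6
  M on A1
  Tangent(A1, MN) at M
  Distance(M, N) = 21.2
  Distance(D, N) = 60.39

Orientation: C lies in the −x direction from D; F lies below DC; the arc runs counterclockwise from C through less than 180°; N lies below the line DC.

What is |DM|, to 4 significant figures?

57.36

Checks: |FM| = 8.600 ✓; ∠(FM, MN) = 90.00° ✓; |MN| = 21.20 ✓; |DN| = 60.39 ✓.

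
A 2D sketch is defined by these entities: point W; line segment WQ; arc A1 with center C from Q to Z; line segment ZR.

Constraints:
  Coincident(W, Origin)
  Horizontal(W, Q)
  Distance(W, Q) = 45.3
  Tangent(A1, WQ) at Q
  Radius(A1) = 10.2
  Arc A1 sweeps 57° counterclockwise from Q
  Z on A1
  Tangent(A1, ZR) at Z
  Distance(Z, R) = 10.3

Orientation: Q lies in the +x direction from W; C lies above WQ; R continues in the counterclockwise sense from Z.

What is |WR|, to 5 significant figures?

60.930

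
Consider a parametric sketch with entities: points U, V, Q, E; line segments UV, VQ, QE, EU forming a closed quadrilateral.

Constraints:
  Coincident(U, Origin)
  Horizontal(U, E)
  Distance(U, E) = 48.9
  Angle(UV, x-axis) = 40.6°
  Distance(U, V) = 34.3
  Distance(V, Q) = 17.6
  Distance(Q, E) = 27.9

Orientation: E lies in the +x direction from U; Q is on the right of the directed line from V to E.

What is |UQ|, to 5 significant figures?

22.158

Checks: |VQ| = 17.60 ✓; |QE| = 27.90 ✓.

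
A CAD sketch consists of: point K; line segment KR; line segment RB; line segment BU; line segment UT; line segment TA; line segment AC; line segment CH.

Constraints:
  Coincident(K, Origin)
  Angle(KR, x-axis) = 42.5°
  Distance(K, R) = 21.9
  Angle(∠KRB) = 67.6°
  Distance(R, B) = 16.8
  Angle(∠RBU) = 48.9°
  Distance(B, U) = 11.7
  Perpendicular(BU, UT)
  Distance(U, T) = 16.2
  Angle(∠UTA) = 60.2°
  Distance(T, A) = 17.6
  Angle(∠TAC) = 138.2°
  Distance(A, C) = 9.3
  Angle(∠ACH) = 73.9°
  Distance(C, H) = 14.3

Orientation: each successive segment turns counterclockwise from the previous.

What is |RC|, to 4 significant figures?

22.47

∠UTA = 60.2° gives TA at 135.8° from the x-axis; with |TA| = 17.6, A = (7.113, 27.41). ∠TAC = 138.2° gives AC at 177.6° from the x-axis; with |AC| = 9.3, C = (-2.179, 27.80). Then |RC| = |C − R| = 22.47.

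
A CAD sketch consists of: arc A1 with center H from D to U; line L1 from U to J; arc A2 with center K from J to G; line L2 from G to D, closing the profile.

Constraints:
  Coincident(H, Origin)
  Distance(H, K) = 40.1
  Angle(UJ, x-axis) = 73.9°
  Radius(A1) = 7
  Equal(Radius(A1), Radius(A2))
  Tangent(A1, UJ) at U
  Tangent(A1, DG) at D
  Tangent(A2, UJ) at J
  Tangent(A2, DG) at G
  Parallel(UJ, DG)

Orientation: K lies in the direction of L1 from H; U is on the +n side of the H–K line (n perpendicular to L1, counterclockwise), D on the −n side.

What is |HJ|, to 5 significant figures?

40.706

The slot axis is L1's direction at 73.9°, so u = (cos 73.9°, sin 73.9°) = (0.27731, 0.96078) and n = (−sin 73.9°, cos 73.9°) = (-0.96078, 0.27731). H is at the origin and K lies 40.1 along u from H, so K = 40.1·u = (11.120, 38.527). Tangency of A1 to both parallel lines with radius 7.0 puts U and D at H ± 7.0·n: U = (-6.7255, 1.9412), D = (6.7255, -1.9412). Equal radii place J and G the same way about K: J = K + 7.0·n = (4.3949, 40.468), G = K − 7.0·n = (17.846, 36.586). Then |HJ| = |J − H| = 40.706.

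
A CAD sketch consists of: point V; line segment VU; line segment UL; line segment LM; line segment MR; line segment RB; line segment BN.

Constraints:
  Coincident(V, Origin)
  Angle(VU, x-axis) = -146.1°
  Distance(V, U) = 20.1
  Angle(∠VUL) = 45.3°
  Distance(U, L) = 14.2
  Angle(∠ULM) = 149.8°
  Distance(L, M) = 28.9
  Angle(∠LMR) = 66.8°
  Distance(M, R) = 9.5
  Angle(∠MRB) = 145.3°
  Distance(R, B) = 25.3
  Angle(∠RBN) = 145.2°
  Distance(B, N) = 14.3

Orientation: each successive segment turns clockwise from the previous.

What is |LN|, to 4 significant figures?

23.96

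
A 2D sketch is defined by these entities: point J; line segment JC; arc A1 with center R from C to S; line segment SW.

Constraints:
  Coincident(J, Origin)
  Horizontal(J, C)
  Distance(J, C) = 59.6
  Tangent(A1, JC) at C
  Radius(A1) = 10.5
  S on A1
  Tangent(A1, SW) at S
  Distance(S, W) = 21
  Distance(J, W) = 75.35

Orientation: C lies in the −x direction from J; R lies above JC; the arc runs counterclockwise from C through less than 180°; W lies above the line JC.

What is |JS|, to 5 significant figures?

55.598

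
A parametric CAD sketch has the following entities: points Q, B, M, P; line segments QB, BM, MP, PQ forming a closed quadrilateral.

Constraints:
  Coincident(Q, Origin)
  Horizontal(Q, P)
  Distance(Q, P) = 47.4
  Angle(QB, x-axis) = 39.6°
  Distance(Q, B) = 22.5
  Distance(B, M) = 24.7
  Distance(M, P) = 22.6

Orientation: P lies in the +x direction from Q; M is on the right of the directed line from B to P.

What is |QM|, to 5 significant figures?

27.858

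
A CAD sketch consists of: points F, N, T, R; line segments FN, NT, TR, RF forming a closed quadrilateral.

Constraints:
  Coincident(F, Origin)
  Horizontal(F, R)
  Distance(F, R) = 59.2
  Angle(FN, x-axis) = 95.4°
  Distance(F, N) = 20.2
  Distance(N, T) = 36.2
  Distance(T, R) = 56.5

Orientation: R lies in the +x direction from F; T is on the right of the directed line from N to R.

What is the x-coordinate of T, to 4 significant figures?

4.855

F is at the origin; FR is horizontal with |FR| = 59.2 and R in +x, so R = (59.2, 0). FN runs at 95.4° with |FN| = 20.2, so N = (-1.901, 20.11). T is determined by |NT| = 36.2 and |TR| = 56.5 together: it lies at the intersection of circle(N, 36.2) and circle(R, 56.5). With |NR| = 64.33, the foot of the radical line on NR is 17.54 from N and the perpendicular offset is √(36.2² − 17.54²) = 31.67. Taking the right-of-NR solution: T = (4.855, -15.45).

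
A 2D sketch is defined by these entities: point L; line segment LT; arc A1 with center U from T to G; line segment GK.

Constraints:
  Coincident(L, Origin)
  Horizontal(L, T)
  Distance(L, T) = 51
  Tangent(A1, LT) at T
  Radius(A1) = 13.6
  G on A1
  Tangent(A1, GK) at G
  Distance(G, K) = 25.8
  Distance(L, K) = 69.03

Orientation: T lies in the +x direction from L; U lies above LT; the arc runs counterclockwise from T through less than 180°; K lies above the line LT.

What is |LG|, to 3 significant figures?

66.3

L is at the origin; L and T share the same y with |LT| = 51.0 and T on the +x side, so T = (51.0, 0.00). Since A1 is tangent to LT there, UT ⟂ LT, so U = T + (0, 13.6) = (51.0, 13.6). Since UG ⟂ GK (tangency), |UK| = √(13.6² + 25.8²) = 29.2 regardless of where G sits on A1. So K lies on both circle(L, 69.03) and circle(U, 29.2); the above-LT intersection is K = (54.3, 42.6). G is the foot of the tangent from K: G = (63.7, 18.5).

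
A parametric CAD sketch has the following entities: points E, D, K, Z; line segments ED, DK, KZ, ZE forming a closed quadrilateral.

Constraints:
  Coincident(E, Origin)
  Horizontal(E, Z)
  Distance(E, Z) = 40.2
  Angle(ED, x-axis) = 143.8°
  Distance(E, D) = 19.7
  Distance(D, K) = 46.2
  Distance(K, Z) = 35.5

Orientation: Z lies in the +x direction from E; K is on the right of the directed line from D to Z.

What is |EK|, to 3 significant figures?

27.5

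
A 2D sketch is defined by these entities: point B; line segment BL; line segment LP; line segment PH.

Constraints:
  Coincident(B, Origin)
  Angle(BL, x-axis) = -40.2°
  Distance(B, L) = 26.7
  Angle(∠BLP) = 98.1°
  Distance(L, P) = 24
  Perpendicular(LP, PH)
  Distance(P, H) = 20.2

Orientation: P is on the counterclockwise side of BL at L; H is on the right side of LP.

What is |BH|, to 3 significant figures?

54.3

∠BLP = 98.1°, so LP runs at -40.2° + (180° − 98.1°) = 41.7° from the x-axis; with |LP| = 24.0, P = L + 24.0·(cos 41.7°, sin 41.7°) = (38.3, -1.27). The perpendicularity gives PH at right angles to LP; with |PH| = 20.2 on the right of LP, H = P + 20.2·(0.665, -0.747) = (51.8, -16.4). Then |BH| = |H − B| = 54.3.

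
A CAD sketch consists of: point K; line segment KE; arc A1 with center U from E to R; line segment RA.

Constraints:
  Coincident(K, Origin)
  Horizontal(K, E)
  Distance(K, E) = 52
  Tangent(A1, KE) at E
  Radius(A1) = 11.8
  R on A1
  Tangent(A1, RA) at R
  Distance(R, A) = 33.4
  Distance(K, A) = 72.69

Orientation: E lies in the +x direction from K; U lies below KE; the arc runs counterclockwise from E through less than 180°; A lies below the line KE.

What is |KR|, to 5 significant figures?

44.581

Checks: ∠(UE, EK) = 90.00° ✓; |UE| = 11.80 ✓; |UR| = 11.80 ✓; ∠(UR, RA) = 90.00° ✓; |RA| = 33.40 ✓; |KA| = 72.69 ✓.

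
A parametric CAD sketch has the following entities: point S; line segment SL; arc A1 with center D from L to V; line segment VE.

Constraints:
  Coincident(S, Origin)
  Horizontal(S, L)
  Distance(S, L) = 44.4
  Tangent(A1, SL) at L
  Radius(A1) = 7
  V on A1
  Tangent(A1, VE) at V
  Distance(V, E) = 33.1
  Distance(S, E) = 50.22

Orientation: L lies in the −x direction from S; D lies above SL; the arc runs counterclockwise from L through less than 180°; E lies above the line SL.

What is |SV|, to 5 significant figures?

37.949

Checks: |DV| = 7.000 ✓; ∠(DV, VE) = 90.00° ✓; |VE| = 33.10 ✓; |SE| = 50.22 ✓.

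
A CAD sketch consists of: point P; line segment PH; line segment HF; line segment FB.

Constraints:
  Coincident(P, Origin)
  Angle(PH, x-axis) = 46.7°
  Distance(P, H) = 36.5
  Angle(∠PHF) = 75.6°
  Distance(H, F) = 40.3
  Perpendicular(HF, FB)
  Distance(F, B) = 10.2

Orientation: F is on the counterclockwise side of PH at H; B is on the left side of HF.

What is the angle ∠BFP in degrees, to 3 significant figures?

41.4°

P is at the origin; PH runs at 46.7° with length 36.5, so H = 36.5·(cos 46.7°, sin 46.7°) = (25.0, 26.6). ∠PHF = 75.6°, so HF runs at 46.7° + (180° − 75.6°) = 151° from the x-axis; with |HF| = 40.3, F = H + 40.3·(cos 151°, sin 151°) = (-10.2, 46.0). HF ⟂ FB; with |FB| = 10.2 on the left of HF, B = F + 10.2·(-0.483, -0.875) = (-15.2, 37.1). Then cos ∠BFP = FB·FP / (|FB||FP|), giving 41.4°.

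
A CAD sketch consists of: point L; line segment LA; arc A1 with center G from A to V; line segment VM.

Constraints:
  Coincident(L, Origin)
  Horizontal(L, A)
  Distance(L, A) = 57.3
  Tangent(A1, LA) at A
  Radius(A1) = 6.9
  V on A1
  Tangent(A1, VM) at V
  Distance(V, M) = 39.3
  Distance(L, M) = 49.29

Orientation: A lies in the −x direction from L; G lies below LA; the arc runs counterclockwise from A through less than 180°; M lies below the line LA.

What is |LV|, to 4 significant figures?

62.96

Checks: |GV| = 6.900 ✓; ∠(GV, VM) = 90.00° ✓; |VM| = 39.30 ✓; |LM| = 49.29 ✓.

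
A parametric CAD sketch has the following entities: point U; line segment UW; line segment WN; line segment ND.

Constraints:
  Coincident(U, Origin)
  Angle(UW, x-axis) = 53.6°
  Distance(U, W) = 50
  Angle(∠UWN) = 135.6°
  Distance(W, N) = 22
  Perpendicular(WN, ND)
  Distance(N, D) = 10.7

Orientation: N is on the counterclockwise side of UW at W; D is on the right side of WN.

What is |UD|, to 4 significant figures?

73.61

U is at the origin; UW runs at 53.6° with length 50.0, so W = 50.0·(cos 53.6°, sin 53.6°) = (29.67, 40.24). ∠UWN = 135.6°, so WN runs at 53.6° + (180° − 135.6°) = 98.00° from the x-axis; with |WN| = 22.0, N = W + 22.0·(cos 98.00°, sin 98.00°) = (26.61, 62.03). The perpendicularity gives ND at right angles to WN; with |ND| = 10.7 on the right of WN, D = N + 10.7·(0.9903, 0.1392) = (37.21, 63.52). Then |UD| = |D − U| = 73.61.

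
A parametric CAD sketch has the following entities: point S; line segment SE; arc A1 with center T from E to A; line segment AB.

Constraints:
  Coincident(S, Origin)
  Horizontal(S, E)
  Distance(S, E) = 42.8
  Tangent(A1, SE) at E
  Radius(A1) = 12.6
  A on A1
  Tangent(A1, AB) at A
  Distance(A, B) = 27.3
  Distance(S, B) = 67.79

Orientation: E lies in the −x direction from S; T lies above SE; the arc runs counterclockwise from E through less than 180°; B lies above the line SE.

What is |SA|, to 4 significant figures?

40.73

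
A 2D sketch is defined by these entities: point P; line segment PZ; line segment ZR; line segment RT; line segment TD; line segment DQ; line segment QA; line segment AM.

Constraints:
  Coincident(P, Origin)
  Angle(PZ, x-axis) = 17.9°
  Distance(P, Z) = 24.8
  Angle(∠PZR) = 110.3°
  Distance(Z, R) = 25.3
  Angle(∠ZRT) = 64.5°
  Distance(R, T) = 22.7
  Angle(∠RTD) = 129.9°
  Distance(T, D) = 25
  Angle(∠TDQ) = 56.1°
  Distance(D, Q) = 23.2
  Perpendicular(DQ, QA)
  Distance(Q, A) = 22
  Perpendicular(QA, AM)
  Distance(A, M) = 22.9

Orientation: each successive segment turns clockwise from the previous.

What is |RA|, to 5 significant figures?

13.367

P is at the origin; PZ runs at 17.9° with length 24.8, so Z = (23.600, 7.6224). ∠PZR = 110.3° gives ZR at -51.800° from the x-axis; with |ZR| = 25.3, R = (39.245, -12.260). ∠ZRT = 64.5° gives RT at -167.30° from the x-axis; with |RT| = 22.7, T = (17.101, -17.250). ∠RTD = 129.9° gives TD at 142.60° from the x-axis; with |TD| = 25.0, D = (-2.7597, -2.0658). ∠TDQ = 56.1° gives DQ at 18.700° from the x-axis; with |DQ| = 23.2, Q = (19.216, 5.3724). DQ is perpendicular to QA, so QA runs at -71.300°; with |QA| = 22.0, A = (26.269, -15.466). Then |RA| = |A − R| = 13.367.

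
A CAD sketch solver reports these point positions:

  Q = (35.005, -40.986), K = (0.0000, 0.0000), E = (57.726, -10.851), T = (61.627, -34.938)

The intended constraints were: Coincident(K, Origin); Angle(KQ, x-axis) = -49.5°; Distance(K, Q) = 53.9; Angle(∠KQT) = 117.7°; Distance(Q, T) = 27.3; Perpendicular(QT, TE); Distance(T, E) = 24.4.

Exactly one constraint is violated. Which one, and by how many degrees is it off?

Perpendicular(QT, TE) — off by 3.60°.

K = (0.00, 0.00) ✓; KQ at -49.50° ✓; |KQ| = 53.90 ✓; ∠KQT = 117.7° ✓; |QT| = 27.30 ✓; ∠(QT, TE) = 86.40° ✗; |TE| = 24.40 ✓.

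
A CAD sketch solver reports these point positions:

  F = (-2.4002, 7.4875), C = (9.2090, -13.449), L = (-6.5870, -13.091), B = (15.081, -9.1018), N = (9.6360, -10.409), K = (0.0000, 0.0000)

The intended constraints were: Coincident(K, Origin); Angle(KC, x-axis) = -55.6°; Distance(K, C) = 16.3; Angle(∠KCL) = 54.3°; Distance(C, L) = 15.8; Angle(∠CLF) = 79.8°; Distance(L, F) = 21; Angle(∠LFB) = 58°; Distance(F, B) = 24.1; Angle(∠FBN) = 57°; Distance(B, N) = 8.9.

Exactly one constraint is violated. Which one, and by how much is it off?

Distance(B, N) = 8.9 — off by 3.30.

K = (0.00, 0.00) ✓; KC at -55.60° ✓; |KC| = 16.30 ✓; ∠KCL = 54.30° ✓; |CL| = 15.80 ✓; ∠CLF = 79.80° ✓; |LF| = 21.00 ✓; ∠LFB = 58.00° ✓; |FB| = 24.10 ✓; ∠FBN = 57.00° ✓; |BN| = 5.600 ✗.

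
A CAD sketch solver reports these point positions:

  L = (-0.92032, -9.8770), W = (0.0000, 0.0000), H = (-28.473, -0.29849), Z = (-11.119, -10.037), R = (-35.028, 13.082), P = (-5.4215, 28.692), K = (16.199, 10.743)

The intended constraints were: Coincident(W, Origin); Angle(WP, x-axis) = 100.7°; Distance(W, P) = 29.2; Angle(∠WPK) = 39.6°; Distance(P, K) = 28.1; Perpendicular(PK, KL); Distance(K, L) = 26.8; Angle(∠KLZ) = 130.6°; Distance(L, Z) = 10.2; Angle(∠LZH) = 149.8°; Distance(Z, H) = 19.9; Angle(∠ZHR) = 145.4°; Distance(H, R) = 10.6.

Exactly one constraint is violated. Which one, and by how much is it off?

Distance(H, R) = 10.6 — off by 4.30.

W = (0.00, 0.00) ✓; WP at 100.7° ✓; |WP| = 29.20 ✓; ∠WPK = 39.60° ✓; |PK| = 28.10 ✓; ∠(PK, KL) = 90.00° ✓; |KL| = 26.80 ✓; ∠KLZ = 130.6° ✓; |LZ| = 10.20 ✓; ∠LZH = 149.8° ✓; |ZH| = 19.90 ✓; ∠ZHR = 145.4° ✓; |HR| = 14.90 ✗.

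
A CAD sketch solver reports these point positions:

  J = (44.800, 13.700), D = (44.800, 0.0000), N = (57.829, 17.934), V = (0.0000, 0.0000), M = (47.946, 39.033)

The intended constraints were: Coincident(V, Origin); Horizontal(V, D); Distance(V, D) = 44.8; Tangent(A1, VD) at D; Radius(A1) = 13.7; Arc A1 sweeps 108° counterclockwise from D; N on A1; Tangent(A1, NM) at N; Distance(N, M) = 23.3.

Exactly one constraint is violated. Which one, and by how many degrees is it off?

Tangent(A1, NM) at N — off by 7.10°.

V = (0.00, 0.00) ✓; V.y = 0.00, D.y = 0.00 ✓; |VD| = 44.80 ✓; ∠(JD, DV) = 90.00° ✓; |JD| = 13.70 ✓; bearing(J→N) − bearing(J→D) = 108.0° ✓; |JN| = 13.70 ✓; ∠(JN, NM) = 82.90° ✗; |NM| = 23.30 ✓.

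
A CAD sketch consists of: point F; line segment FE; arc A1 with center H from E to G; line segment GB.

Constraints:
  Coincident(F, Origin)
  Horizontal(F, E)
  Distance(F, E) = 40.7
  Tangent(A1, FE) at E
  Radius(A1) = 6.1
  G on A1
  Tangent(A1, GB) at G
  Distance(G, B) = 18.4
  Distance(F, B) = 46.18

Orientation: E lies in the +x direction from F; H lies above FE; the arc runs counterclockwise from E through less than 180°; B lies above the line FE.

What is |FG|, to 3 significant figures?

47.0

Checks: |HG| = 6.100 ✓; ∠(HG, GB) = 90.00° ✓; |GB| = 18.40 ✓; |FB| = 46.18 ✓.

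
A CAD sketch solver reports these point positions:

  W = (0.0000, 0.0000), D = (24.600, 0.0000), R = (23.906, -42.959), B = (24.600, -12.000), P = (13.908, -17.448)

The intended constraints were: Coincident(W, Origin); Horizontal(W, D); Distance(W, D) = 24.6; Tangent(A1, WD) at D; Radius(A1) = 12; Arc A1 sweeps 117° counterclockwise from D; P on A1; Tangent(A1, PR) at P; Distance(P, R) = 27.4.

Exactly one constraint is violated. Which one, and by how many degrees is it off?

Tangent(A1, PR) at P — off by 5.60°.

W = (0.00, 0.00) ✓; W.y = 0.00, D.y = 0.00 ✓; |WD| = 24.60 ✓; ∠(BD, DW) = 90.00° ✓; |BD| = 12.00 ✓; bearing(B→P) − bearing(B→D) = 117.0° ✓; |BP| = 12.00 ✓; ∠(BP, PR) = 95.60° ✗; |PR| = 27.40 ✓.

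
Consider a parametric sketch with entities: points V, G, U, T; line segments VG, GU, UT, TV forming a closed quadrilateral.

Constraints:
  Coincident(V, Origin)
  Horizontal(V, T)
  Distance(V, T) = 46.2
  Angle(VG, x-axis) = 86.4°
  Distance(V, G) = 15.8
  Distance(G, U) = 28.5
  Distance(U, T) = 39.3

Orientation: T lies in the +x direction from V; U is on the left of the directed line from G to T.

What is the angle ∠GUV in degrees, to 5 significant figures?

17.549°

Checks: |GU| = 28.50 ✓; |UT| = 39.30 ✓.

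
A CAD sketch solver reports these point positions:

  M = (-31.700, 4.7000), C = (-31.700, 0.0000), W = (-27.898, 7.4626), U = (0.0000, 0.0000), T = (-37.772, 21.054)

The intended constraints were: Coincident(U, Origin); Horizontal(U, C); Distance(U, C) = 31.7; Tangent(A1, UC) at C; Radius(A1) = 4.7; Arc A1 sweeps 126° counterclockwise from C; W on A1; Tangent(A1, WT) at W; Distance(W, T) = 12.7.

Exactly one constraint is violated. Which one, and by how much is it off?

Distance(W, T) = 12.7 — off by 4.10.

U = (0.00, 0.00) ✓; U.y = 0.00, C.y = 0.00 ✓; |UC| = 31.70 ✓; ∠(MC, CU) = 90.00° ✓; |MC| = 4.700 ✓; bearing(M→W) − bearing(M→C) = 126.0° ✓; |MW| = 4.700 ✓; ∠(MW, WT) = 90.00° ✓; |WT| = 16.80 ✗.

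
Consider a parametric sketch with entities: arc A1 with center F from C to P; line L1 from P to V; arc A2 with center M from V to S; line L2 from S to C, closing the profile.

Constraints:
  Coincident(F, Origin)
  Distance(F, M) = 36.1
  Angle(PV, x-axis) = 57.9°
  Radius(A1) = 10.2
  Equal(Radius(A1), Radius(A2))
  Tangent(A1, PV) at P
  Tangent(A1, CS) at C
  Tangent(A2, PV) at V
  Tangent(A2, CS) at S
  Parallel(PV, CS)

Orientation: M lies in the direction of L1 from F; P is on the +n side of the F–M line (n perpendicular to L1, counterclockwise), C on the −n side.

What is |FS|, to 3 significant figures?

37.5

Tangency of A1 to both parallel lines with radius 10.2 puts P and C at F ± 10.2·n: P = (-8.64, 5.42), C = (8.64, -5.42). Equal radii place V and S the same way about M: V = M + 10.2·n = (10.5, 36.0), S = M − 10.2·n = (27.8, 25.2). Then |FS| = |S − F| = 37.5.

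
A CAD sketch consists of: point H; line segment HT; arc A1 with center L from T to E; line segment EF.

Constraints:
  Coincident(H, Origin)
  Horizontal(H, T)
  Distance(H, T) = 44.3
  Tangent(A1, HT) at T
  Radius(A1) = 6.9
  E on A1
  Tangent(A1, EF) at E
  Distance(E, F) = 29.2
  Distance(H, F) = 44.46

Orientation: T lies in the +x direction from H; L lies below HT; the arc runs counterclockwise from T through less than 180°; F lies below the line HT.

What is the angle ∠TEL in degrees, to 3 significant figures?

52.9°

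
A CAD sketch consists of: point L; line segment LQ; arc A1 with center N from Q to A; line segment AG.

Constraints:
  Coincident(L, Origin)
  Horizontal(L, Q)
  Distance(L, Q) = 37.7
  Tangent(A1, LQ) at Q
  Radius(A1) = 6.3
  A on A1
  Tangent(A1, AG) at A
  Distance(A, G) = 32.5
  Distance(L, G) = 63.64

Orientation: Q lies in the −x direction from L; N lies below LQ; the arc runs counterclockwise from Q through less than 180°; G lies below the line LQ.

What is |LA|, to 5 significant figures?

44.006

Checks: ∠(NQ, QL) = 90.00° ✓; |NQ| = 6.300 ✓; |NA| = 6.300 ✓; ∠(NA, AG) = 90.00° ✓; |AG| = 32.50 ✓; |LG| = 63.64 ✓.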